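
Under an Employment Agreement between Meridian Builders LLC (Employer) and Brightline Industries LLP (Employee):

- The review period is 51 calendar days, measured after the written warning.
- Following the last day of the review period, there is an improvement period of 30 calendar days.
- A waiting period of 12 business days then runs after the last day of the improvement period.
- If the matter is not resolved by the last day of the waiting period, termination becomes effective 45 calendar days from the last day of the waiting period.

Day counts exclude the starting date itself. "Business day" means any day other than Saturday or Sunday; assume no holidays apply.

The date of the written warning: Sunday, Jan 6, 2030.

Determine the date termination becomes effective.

The last day of the review period: Jan 6, 2030 + 51 days = Feb 26, 2030.
Adding 30 calendar days to Feb 26, 2030 gives Mar 28, 2030, which is the last day of the improvement period.
The last day of the waiting period: counting 12 business days from Thursday, Mar 28, 2030 (Mar 29, Apr 1, Apr 2, Apr 3, …, Apr 11, Apr 12, Apr 15, skipping weekends) reaches Monday, Apr 15, 2030.
The date termination becomes effective: 45 calendar days after Apr 15, 2030 is May 30, 2030.

May 30, 2030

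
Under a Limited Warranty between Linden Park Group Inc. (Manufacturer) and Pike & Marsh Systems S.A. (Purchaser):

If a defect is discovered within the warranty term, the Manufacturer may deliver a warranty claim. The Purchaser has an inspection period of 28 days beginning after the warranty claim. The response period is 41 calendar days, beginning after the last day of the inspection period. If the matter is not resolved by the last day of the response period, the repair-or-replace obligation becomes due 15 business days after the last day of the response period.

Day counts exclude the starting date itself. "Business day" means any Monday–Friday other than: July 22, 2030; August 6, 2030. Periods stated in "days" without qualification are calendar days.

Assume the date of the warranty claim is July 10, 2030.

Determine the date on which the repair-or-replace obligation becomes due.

October 8, 2030

The last day of the inspection period: July 10, 2030 + 28 days = August 7, 2030.
The last day of the response period: 41 calendar days after August 7, 2030 is September 17, 2030.
The date on which the repair-or-replace obligation becomes due: counting 15 business days from Tuesday, September 17, 2030 (Sep 18, Sep 19, Sep 20, Sep 23, …, Oct 4, Oct 7, Oct 8, skipping weekends) reaches Tuesday, October 8, 2030.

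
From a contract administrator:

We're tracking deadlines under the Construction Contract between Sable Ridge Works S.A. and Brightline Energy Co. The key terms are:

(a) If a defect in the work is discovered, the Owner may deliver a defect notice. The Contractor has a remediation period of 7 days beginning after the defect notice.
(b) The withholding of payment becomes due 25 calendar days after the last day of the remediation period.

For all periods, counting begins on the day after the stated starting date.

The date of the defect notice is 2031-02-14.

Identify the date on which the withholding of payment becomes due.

Adding 7 calendar days to 2031-02-14 gives 2031-02-21, which is the last day of the remediation period.
Adding 25 calendar days to 2031-02-21 gives 2031-03-18, which is the date on which the withholding of payment becomes due.

2031-03-18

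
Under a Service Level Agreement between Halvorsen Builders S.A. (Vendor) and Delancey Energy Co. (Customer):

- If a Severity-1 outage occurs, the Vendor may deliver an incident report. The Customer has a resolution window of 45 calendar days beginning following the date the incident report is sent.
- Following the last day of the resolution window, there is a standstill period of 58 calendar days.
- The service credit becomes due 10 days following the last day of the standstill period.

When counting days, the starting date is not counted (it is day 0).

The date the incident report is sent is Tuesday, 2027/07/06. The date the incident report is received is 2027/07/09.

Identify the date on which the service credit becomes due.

2027/10/27

Adding 45 calendar days to 2027/07/06 gives 2027/08/20, which is the last day of the resolution window.
The last day of the standstill period: 2027/08/20 + 58 days = 2027/10/17.
The date on which the service credit becomes due: 10 calendar days after 2027/10/17 is 2027/10/27.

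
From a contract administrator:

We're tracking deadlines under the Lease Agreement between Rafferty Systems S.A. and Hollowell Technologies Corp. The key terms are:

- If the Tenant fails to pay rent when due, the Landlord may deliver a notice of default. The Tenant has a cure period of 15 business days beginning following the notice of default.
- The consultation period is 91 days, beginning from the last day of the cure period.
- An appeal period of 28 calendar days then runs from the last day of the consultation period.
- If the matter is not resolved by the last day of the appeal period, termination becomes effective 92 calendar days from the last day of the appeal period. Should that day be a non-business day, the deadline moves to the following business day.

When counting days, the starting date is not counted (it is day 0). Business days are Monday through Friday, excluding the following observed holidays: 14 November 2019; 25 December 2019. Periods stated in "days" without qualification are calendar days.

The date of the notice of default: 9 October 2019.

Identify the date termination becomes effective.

28 May 2020

The last day of the cure period: 15 business days after Wednesday, 9 October 2019, skipping weekends — Oct 10, Oct 11, Oct 14, Oct 15, …, Oct 28, Oct 29, Oct 30 — lands on Wednesday, 30 October 2019.
Adding 91 calendar days to 30 October 2019 gives 29 January 2020, which is the last day of the consultation period.
Adding 28 calendar days to 29 January 2020 gives 26 February 2020, which is the last day of the appeal period.
The date termination becomes effective: 26 February 2020 + 92 days = 28 May 2020. 28 May 2020 is a Thursday and is not a listed holiday, so no roll-forward applies.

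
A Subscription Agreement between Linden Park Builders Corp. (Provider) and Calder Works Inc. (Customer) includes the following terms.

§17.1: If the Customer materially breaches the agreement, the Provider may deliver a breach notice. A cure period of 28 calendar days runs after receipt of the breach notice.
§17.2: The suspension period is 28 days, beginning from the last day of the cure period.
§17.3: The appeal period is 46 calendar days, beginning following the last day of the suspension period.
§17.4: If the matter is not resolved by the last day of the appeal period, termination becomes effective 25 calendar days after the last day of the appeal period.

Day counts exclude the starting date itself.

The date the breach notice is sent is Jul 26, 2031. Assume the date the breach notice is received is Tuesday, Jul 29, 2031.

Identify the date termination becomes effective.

Dec 3, 2031

Adding 28 calendar days to Jul 29, 2031 gives Aug 26, 2031, which is the last day of the cure period.
The last day of the suspension period: 28 calendar days after Aug 26, 2031 is Sep 23, 2031.
The last day of the appeal period: 46 calendar days after Sep 23, 2031 is Nov 8, 2031.
The date termination becomes effective: Nov 8, 2031 + 25 days = Dec 3, 2031.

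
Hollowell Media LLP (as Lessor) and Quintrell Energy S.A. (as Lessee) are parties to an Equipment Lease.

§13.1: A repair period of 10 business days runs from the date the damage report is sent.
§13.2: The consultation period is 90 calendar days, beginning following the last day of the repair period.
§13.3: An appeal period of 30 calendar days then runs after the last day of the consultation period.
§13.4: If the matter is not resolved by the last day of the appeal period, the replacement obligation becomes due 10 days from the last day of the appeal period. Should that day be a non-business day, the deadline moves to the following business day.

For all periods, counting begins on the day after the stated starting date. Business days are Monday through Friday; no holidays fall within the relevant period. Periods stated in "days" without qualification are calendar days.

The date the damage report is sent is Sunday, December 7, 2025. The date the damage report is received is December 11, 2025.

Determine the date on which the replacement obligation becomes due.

April 28, 2026

The last day of the repair period: 10 business days after Sunday, December 7, 2025, skipping weekends — Dec 8, Dec 9, Dec 10, Dec 11, Dec 12, Dec 15, Dec 16, Dec 17, Dec 18, Dec 19 — lands on Friday, December 19, 2025.
The last day of the consultation period: December 19, 2025 + 90 days = March 19, 2026.
Adding 30 calendar days to March 19, 2026 gives April 18, 2026, which is the last day of the appeal period.
The date on which the replacement obligation becomes due: April 18, 2026 + 10 days = April 28, 2026. April 28, 2026 is a Tuesday, so no roll-forward applies.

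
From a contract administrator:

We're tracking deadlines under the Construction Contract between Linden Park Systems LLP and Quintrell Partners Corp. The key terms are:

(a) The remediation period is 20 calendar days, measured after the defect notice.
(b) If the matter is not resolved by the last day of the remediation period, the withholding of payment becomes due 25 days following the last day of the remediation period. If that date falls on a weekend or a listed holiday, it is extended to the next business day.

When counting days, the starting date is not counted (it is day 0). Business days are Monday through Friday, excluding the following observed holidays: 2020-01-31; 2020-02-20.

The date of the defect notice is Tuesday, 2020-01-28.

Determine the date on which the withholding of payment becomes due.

The last day of the remediation period: 20 calendar days after 2020-01-28 is 2020-02-17.
Adding 25 calendar days to 2020-02-17 gives 2020-03-13, which is the date on which the withholding of payment becomes due. 2020-03-13 is a Friday and is not a listed holiday, so no roll-forward applies.

2020-03-13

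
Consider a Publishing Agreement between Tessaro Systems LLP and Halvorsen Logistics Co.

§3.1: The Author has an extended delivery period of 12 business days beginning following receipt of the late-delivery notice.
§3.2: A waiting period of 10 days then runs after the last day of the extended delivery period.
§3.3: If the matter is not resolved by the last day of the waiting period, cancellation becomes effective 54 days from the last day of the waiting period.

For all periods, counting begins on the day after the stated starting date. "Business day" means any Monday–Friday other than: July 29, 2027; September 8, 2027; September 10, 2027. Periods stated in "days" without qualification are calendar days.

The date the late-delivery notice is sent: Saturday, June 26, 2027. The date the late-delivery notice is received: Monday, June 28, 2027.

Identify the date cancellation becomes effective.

September 16, 2027

The last day of the extended delivery period: 12 business days after Monday, June 28, 2027, skipping weekends — Jun 29, Jun 30, Jul 1, Jul 2, …, Jul 12, Jul 13, Jul 14 — lands on Wednesday, July 14, 2027.
The last day of the waiting period: 10 calendar days after July 14, 2027 is July 24, 2027.
The date cancellation becomes effective: 54 calendar days after July 24, 2027 is September 16, 2027.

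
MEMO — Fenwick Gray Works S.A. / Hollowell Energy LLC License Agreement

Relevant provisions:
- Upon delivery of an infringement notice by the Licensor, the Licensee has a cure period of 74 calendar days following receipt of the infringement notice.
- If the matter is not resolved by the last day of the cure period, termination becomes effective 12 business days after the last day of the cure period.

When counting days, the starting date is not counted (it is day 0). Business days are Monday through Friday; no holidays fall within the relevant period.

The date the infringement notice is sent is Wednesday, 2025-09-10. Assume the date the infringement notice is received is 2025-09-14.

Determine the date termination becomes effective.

Adding 74 calendar days to 2025-09-14 gives 2025-11-27, which is the last day of the cure period.
The date termination becomes effective: counting 12 business days from Thursday, 2025-11-27 (Nov 28, Dec 1, Dec 2, Dec 3, …, Dec 11, Dec 12, Dec 15, skipping weekends) reaches Monday, 2025-12-15.

2025-12-15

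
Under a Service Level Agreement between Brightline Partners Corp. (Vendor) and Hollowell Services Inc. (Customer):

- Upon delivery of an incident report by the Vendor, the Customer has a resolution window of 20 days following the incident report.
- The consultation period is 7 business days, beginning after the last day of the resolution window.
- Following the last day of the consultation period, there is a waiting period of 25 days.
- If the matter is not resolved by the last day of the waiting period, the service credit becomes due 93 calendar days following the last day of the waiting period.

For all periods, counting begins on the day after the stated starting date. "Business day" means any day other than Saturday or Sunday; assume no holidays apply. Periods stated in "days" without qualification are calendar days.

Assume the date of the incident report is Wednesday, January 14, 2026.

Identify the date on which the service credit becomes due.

The last day of the resolution window: January 14, 2026 + 20 days = February 3, 2026.
From Tuesday, February 3, 2026, 7 business days (Feb 4, Feb 5, Feb 6, Feb 9, Feb 10, Feb 11, Feb 12, skipping weekends) brings us to Thursday, February 12, 2026, which is the last day of the consultation period.
The last day of the waiting period: February 12, 2026 + 25 days = March 9, 2026.
The date on which the service credit becomes due: March 9, 2026 + 93 days = June 10, 2026.

June 10, 2026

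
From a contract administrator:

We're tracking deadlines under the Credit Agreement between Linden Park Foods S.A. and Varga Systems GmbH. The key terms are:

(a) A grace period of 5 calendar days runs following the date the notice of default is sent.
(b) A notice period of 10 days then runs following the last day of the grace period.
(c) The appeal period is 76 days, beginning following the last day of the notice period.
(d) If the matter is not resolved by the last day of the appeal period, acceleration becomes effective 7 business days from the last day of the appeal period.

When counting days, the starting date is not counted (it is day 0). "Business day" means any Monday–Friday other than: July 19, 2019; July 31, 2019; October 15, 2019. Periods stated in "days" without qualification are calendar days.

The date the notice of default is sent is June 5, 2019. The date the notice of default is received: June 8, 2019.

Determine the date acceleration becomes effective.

September 13, 2019

Adding 5 calendar days to June 5, 2019 gives June 10, 2019, which is the last day of the grace period.
Adding 10 calendar days to June 10, 2019 gives June 20, 2019, which is the last day of the notice period.
Adding 76 calendar days to June 20, 2019 gives September 4, 2019, which is the last day of the appeal period.
The date acceleration becomes effective: 7 business days after Wednesday, September 4, 2019, skipping weekends — Sep 5, Sep 6, Sep 9, Sep 10, Sep 11, Sep 12, Sep 13 — lands on Friday, September 13, 2019.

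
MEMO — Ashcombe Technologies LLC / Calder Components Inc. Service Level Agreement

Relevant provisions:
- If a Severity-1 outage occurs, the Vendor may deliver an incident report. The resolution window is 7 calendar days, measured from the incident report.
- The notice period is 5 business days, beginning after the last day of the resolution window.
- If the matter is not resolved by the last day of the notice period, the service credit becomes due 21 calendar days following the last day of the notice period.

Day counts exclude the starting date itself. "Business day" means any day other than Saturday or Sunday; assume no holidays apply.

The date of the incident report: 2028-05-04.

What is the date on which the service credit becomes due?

The last day of the resolution window: 7 calendar days after 2028-05-04 is 2028-05-11.
The last day of the notice period: 5 business days after Thursday, 2028-05-11, skipping weekends — May 12, May 15, May 16, May 17, May 18 — lands on Thursday, 2028-05-18.
Adding 21 calendar days to 2028-05-18 gives 2028-06-08, which is the date on which the service credit becomes due.

2028-06-08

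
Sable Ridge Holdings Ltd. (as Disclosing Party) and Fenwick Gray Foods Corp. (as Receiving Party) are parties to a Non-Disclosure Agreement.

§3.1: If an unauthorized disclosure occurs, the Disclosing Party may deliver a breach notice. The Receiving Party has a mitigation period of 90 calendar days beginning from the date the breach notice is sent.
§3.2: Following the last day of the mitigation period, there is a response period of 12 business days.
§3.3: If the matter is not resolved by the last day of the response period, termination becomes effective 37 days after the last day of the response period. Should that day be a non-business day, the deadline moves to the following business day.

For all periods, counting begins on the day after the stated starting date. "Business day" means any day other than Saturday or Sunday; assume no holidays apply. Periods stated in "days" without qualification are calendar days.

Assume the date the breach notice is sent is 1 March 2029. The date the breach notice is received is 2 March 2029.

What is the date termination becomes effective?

The last day of the mitigation period: 1 March 2029 + 90 days = 30 May 2029.
The last day of the response period: counting 12 business days from Wednesday, 30 May 2029 (May 31, Jun 1, Jun 4, Jun 5, …, Jun 13, Jun 14, Jun 15, skipping weekends) reaches Friday, 15 June 2029.
Adding 37 calendar days to 15 June 2029 gives 22 July 2029, which is the date termination becomes effective. That falls on a Sunday, so it rolls to the next business day, Monday, 23 July 2029.

23 July 2029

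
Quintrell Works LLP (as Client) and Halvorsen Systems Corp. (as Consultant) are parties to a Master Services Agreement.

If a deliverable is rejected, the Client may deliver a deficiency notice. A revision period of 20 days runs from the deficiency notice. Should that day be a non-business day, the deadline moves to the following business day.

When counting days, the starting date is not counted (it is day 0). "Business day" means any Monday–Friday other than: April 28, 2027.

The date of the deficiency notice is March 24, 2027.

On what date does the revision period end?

The last day of the revision period: 20 calendar days after March 24, 2027 is April 13, 2027. April 13, 2027 is a Tuesday and is not a listed holiday, so no roll-forward applies.

April 13, 2027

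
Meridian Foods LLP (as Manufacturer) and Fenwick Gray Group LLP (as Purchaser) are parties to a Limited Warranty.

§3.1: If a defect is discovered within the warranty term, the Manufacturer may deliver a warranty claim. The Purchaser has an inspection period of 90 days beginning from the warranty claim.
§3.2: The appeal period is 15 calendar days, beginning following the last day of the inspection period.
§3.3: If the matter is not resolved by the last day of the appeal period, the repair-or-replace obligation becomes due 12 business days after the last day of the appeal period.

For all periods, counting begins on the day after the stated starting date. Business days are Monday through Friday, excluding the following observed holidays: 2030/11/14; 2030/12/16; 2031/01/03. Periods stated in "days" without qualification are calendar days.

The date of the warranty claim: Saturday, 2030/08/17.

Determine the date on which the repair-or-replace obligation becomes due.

2030/12/18

The last day of the inspection period: 2030/08/17 + 90 days = 2030/11/15.
Adding 15 calendar days to 2030/11/15 gives 2030/11/30, which is the last day of the appeal period.
The date on which the repair-or-replace obligation becomes due: counting 12 business days from Saturday, 2030/11/30 (Dec 2, Dec 3, Dec 4, Dec 5, …, Dec 13, Dec 17, Dec 18, skipping weekends and the listed holiday on Dec 16) reaches Wednesday, 2030/12/18.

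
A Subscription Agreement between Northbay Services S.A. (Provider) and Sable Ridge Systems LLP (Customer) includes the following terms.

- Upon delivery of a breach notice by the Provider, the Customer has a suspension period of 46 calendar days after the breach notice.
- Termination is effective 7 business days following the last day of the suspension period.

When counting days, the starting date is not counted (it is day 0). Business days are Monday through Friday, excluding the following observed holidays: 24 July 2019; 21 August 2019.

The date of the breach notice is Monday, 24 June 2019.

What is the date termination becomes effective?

The last day of the suspension period: 46 calendar days after 24 June 2019 is 9 August 2019.
From Friday, 9 August 2019, 7 business days (Aug 12, Aug 13, Aug 14, Aug 15, Aug 16, Aug 19, Aug 20, skipping weekends) brings us to Tuesday, 20 August 2019, which is the date termination becomes effective.

20 August 2019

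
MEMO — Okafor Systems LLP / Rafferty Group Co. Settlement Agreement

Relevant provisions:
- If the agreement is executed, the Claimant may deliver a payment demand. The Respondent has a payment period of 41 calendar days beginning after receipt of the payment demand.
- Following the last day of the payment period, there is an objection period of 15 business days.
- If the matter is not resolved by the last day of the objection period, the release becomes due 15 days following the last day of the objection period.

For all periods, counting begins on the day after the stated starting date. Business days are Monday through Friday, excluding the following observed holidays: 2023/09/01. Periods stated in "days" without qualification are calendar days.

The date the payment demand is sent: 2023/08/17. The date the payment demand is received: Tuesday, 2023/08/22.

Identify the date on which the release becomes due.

2023/11/07

The last day of the payment period: 41 calendar days after 2023/08/22 is 2023/10/02.
From Monday, 2023/10/02, 15 business days (Oct 3, Oct 4, Oct 5, Oct 6, …, Oct 19, Oct 20, Oct 23, skipping weekends) brings us to Monday, 2023/10/23, which is the last day of the objection period.
The date on which the release becomes due: 2023/10/23 + 15 days = 2023/11/07.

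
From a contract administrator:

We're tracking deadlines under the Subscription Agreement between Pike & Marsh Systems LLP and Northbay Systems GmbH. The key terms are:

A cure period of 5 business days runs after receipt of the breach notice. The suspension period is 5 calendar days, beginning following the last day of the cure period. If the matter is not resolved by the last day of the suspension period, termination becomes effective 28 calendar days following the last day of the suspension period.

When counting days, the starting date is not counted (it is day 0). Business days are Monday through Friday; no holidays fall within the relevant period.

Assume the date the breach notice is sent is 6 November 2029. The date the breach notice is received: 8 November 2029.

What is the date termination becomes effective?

From Thursday, 8 November 2029, 5 business days (Nov 9, Nov 12, Nov 13, Nov 14, Nov 15, skipping weekends) brings us to Thursday, 15 November 2029, which is the last day of the cure period.
The last day of the suspension period: 5 calendar days after 15 November 2029 is 20 November 2029.
The date termination becomes effective: 20 November 2029 + 28 days = 18 December 2029.

18 December 2029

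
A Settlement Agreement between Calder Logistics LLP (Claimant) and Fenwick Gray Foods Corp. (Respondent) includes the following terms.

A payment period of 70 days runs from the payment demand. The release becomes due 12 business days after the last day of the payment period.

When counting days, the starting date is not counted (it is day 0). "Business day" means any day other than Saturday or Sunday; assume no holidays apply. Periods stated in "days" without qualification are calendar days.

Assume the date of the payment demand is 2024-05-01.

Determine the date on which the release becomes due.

The last day of the payment period: 2024-05-01 + 70 days = 2024-07-10.
From Wednesday, 2024-07-10, 12 business days (Jul 11, Jul 12, Jul 15, Jul 16, …, Jul 24, Jul 25, Jul 26, skipping weekends) brings us to Friday, 2024-07-26, which is the date on which the release becomes due.

2024-07-26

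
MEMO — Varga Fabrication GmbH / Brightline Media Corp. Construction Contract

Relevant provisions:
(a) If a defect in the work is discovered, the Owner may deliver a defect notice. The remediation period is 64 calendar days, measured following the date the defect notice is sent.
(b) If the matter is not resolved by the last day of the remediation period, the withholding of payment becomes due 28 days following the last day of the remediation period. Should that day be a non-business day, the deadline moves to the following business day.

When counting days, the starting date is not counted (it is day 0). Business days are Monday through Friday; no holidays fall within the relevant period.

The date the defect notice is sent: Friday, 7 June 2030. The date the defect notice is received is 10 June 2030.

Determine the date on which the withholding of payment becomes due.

9 September 2030

Adding 64 calendar days to 7 June 2030 gives 10 August 2030, which is the last day of the remediation period.
Adding 28 calendar days to 10 August 2030 gives 7 September 2030, which is the date on which the withholding of payment becomes due. That falls on a Saturday, so it rolls to the next business day, Monday, 9 September 2030.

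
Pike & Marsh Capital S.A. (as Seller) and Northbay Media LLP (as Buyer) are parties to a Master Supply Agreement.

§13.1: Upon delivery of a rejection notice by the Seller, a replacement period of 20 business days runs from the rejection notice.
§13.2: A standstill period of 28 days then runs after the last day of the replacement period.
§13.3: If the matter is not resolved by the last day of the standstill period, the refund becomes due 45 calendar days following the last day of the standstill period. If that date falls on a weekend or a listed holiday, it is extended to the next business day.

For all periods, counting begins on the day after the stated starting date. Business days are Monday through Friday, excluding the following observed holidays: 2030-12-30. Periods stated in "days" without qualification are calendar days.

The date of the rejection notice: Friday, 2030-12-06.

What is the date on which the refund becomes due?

The last day of the replacement period: 20 business days after Friday, 2030-12-06, skipping weekends and the listed holiday on Dec 30 — Dec 9, Dec 10, Dec 11, Dec 12, …, Jan 2, Jan 3, Jan 6 — lands on Monday, 2031-01-06.
The last day of the standstill period: 28 calendar days after 2031-01-06 is 2031-02-03.
Adding 45 calendar days to 2031-02-03 gives 2031-03-20, which is the date on which the refund becomes due. 2031-03-20 is a Thursday and is not a listed holiday, so no roll-forward applies.

2031-03-20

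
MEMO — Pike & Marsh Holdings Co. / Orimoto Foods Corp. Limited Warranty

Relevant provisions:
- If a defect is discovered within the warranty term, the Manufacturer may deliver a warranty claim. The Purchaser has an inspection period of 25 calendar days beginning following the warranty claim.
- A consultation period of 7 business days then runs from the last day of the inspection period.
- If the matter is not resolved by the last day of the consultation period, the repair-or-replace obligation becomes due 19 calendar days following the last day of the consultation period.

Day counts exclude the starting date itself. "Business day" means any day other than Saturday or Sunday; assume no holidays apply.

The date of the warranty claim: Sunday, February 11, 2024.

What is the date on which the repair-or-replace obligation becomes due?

Adding 25 calendar days to February 11, 2024 gives March 7, 2024, which is the last day of the inspection period.
The last day of the consultation period: 7 business days after Thursday, March 7, 2024, skipping weekends — Mar 8, Mar 11, Mar 12, Mar 13, Mar 14, Mar 15, Mar 18 — lands on Monday, March 18, 2024.
The date on which the repair-or-replace obligation becomes due: 19 calendar days after March 18, 2024 is April 6, 2024.

April 6, 2024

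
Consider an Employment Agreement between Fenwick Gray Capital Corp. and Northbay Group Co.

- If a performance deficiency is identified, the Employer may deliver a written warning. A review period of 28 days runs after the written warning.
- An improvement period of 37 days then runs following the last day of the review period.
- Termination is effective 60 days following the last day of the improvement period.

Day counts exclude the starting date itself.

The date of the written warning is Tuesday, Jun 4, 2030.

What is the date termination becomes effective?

Oct 7, 2030

Adding 28 calendar days to Jun 4, 2030 gives Jul 2, 2030, which is the last day of the review period.
The last day of the improvement period: Jul 2, 2030 + 37 days = Aug 8, 2030.
The date termination becomes effective: 60 calendar days after Aug 8, 2030 is Oct 7, 2030.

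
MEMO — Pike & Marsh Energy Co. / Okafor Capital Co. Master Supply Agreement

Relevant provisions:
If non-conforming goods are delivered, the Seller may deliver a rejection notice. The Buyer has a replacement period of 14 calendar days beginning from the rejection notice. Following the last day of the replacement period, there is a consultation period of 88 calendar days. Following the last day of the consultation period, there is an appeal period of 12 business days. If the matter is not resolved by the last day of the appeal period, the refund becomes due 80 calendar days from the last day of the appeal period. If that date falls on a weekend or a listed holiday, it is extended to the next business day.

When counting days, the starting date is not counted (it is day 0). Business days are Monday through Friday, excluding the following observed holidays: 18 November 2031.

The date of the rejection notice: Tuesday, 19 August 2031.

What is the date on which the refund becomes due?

Adding 14 calendar days to 19 August 2031 gives 2 September 2031, which is the last day of the replacement period.
The last day of the consultation period: 88 calendar days after 2 September 2031 is 29 November 2031.
The last day of the appeal period: 12 business days after Saturday, 29 November 2031, skipping weekends — Dec 1, Dec 2, Dec 3, Dec 4, …, Dec 12, Dec 15, Dec 16 — lands on Tuesday, 16 December 2031.
The date on which the refund becomes due: 80 calendar days after 16 December 2031 is 5 March 2032. 5 March 2032 is a Friday and is not a listed holiday, so no roll-forward applies.

5 March 2032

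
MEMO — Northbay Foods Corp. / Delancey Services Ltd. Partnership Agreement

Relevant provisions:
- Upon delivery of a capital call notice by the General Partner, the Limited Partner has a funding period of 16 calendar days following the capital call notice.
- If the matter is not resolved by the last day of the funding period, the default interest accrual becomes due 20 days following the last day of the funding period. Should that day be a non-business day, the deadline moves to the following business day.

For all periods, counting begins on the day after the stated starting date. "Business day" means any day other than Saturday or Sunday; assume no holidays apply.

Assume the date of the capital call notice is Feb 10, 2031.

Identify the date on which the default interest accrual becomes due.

Mar 18, 2031

The last day of the funding period: Feb 10, 2031 + 16 days = Feb 26, 2031.
The date on which the default interest accrual becomes due: Feb 26, 2031 + 20 days = Mar 18, 2031. Mar 18, 2031 is a Tuesday, so no roll-forward applies.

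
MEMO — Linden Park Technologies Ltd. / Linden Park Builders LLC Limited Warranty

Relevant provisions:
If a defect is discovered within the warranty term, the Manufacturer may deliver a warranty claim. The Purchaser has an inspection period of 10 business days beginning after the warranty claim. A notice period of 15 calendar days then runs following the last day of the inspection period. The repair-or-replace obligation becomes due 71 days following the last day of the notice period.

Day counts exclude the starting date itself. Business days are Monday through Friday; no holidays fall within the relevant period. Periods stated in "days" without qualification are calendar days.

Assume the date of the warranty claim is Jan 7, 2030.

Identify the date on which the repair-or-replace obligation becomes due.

The last day of the inspection period: counting 10 business days from Monday, Jan 7, 2030 (Jan 8, Jan 9, Jan 10, Jan 11, Jan 14, Jan 15, Jan 16, Jan 17, Jan 18, Jan 21, skipping weekends) reaches Monday, Jan 21, 2030.
Adding 15 calendar days to Jan 21, 2030 gives Feb 5, 2030, which is the last day of the notice period.
The date on which the repair-or-replace obligation becomes due: 71 calendar days after Feb 5, 2030 is Apr 17, 2030.

Apr 17, 2030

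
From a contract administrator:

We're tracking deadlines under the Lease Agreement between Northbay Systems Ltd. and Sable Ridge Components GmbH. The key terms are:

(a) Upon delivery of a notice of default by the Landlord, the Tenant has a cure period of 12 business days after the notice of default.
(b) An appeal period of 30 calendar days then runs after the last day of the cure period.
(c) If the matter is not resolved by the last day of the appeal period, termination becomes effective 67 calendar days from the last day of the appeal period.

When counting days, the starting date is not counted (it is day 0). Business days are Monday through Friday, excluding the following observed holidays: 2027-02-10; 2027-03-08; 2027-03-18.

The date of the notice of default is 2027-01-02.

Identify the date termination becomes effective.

The last day of the cure period: 12 business days after Saturday, 2027-01-02, skipping weekends — Jan 4, Jan 5, Jan 6, Jan 7, …, Jan 15, Jan 18, Jan 19 — lands on Tuesday, 2027-01-19.
The last day of the appeal period: 30 calendar days after 2027-01-19 is 2027-02-18.
Adding 67 calendar days to 2027-02-18 gives 2027-04-26, which is the date termination becomes effective.

2027-04-26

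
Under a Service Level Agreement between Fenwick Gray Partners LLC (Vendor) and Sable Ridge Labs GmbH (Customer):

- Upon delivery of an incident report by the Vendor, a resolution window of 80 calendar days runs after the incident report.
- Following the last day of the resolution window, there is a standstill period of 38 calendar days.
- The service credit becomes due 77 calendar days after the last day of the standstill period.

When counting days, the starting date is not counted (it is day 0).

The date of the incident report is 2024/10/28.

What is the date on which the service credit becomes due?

2025/05/11

The last day of the resolution window: 2024/10/28 + 80 days = 2025/01/16.
Adding 38 calendar days to 2025/01/16 gives 2025/02/23, which is the last day of the standstill period.
The date on which the service credit becomes due: 2025/02/23 + 77 days = 2025/05/11.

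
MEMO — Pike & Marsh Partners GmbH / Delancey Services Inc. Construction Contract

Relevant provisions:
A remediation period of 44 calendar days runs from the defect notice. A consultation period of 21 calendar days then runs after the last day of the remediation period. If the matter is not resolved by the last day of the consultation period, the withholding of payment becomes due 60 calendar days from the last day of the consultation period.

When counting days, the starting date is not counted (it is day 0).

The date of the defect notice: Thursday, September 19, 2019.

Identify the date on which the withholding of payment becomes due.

The last day of the remediation period: 44 calendar days after September 19, 2019 is November 2, 2019.
The last day of the consultation period: 21 calendar days after November 2, 2019 is November 23, 2019.
The date on which the withholding of payment becomes due: 60 calendar days after November 23, 2019 is January 22, 2020.

January 22, 2020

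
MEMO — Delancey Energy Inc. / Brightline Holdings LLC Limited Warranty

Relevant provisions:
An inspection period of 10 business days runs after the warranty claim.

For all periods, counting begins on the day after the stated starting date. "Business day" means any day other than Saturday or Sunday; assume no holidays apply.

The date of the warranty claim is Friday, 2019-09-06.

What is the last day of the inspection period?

The last day of the inspection period: 10 business days after Friday, 2019-09-06, skipping weekends — Sep 9, Sep 10, Sep 11, Sep 12, Sep 13, Sep 16, Sep 17, Sep 18, Sep 19, Sep 20 — lands on Friday, 2019-09-20.

2019-09-20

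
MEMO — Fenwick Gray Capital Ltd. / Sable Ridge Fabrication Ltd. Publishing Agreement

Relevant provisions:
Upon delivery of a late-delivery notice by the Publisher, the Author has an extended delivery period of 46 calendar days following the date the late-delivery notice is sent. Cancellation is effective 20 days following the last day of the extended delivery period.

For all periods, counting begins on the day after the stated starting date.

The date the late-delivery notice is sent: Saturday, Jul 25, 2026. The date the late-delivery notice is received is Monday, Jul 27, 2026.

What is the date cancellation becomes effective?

The last day of the extended delivery period: Jul 25, 2026 + 46 days = Sep 9, 2026.
The date cancellation becomes effective: Sep 9, 2026 + 20 days = Sep 29, 2026.

Sep 29, 2026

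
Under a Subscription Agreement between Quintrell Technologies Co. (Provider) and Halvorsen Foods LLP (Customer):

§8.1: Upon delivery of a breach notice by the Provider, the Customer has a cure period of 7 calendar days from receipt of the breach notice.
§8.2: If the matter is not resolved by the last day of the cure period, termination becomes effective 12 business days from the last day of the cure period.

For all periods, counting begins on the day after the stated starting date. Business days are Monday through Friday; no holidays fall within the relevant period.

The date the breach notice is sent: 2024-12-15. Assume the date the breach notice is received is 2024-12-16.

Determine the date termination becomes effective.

The last day of the cure period: 2024-12-16 + 7 days = 2024-12-23.
From Monday, 2024-12-23, 12 business days (Dec 24, Dec 25, Dec 26, Dec 27, …, Jan 6, Jan 7, Jan 8, skipping weekends) brings us to Wednesday, 2025-01-08, which is the date termination becomes effective.

2025-01-08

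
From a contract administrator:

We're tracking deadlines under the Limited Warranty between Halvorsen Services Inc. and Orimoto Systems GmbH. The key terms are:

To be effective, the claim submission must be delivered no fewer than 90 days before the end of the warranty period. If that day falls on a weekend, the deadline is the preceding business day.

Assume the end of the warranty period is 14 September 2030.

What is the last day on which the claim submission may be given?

14 June 2030

14 September 2030 minus 90 days is 16 June 2030. That is a Sunday, so the deadline moves back to Friday, 14 June 2030.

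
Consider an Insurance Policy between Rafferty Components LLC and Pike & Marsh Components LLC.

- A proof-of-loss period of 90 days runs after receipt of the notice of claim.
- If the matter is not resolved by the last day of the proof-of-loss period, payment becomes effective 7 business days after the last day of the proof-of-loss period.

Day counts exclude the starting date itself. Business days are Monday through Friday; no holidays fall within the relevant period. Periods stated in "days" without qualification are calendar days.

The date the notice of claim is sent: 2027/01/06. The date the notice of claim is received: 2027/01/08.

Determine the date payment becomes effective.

2027/04/19

Adding 90 calendar days to 2027/01/08 gives 2027/04/08, which is the last day of the proof-of-loss period.
The date payment becomes effective: 7 business days after Thursday, 2027/04/08, skipping weekends — Apr 9, Apr 12, Apr 13, Apr 14, Apr 15, Apr 16, Apr 19 — lands on Monday, 2027/04/19.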